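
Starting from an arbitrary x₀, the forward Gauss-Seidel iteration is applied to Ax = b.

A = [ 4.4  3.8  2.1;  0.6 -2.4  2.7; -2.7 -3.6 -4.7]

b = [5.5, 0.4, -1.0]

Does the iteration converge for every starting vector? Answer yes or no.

Diagonal D = diag(4.4, -2.4, -4.7); L, U strict lower/upper.
Gauss-Seidel: T = -(D+L)⁻¹U, row 0 first, T[0,2] = -(2.1)/(4.4) = -0.4773; later rows by forward substitution.
  T[0,:] = [+0.0000 -0.8636 -0.4773]
  T[1,:] = [+0.0000 -0.2159 +1.0057]
  T[2,:] = [+0.0000 +0.6615 -0.4961]
moduli |λ_i(T)| = 1.1836, 0.4716, 0.0000.
spectral radius ρ = 1.1836; 1.1836 > 1 ⇒ diverges.

no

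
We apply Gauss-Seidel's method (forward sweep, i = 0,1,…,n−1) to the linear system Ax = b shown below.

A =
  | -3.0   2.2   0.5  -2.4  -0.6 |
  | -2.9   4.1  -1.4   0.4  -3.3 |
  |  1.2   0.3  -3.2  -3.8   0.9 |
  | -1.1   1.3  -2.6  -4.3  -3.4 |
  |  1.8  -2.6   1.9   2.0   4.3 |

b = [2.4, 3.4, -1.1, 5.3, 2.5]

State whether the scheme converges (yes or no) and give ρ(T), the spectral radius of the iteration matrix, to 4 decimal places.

no, ρ = 1.3262

A = D + L + U where D = diag(-3, 4.1, -3.2, -4.3, 4.3).
T_GS = -(D+L)⁻¹U: row 0 first, T[0,3] = -(-2.4)/(-3) = -0.8000; later rows by forward substitution.
  T[0,:] = [+0.0000 +0.7333 +0.1667 -0.8000 -0.2000]
  T[1,:] = [+0.0000 +0.5187 +0.4593 -0.6634 +0.6634]
  T[2,:] = [+0.0000 +0.3236 +0.1056 -1.5497 +0.2684]
  T[3,:] = [+0.0000 -0.2265 +0.0324 +0.9411 -0.7013]
  T[4,:] = [+0.0000 -0.0310 +0.1463 +0.1808 +0.6924]
moduli |λ_i(T)| = 1.3262, 0.5371, 0.3717, 0.3717, 0.0000.
spectral radius ρ = 1.3262; 1.3262 > 1, so it fails to converge.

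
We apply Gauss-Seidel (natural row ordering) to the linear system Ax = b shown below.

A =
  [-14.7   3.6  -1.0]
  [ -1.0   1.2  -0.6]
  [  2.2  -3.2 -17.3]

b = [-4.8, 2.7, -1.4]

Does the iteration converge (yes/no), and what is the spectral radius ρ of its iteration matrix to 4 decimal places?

A = D + L + U where D = diag(-14.7, 1.2, -17.3).
Gauss-Seidel: T = -(D+L)⁻¹U, row 0 first, T[0,2] = -(-1)/(-14.7) = -0.0680; later rows by forward substitution.
  T[0,:] = [+0.0000 +0.2449 -0.0680]
  T[1,:] = [+0.0000 +0.2041 +0.4433]
  T[2,:] = [+0.0000 -0.0066 -0.0907]
|roots of det(T-λI)|: 0.1938, 0.0804, 0.0000.
ρ(T) = max|λ| = 0.1938; 0.1938 < 1: convergent.

yes, ρ = 0.1938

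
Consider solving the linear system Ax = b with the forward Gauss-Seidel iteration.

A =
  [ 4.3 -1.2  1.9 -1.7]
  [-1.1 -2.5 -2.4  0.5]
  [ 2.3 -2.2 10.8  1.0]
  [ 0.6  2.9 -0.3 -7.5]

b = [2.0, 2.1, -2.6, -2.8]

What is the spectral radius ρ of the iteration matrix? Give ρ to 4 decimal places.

0.4169

Split A = D + L + U, D = diag(4.3, -2.5, 10.8, -7.5).
Gauss-Seidel: T = -(D+L)⁻¹U, row 0 first, T[0,3] = -(-1.7)/(4.3) = +0.3953; later rows by forward substitution.
  T[0,:] = [+0.0000 +0.2791 -0.4419 +0.3953]
  T[1,:] = [+0.0000 -0.1228 -0.7656 +0.0260]
  T[2,:] = [+0.0000 -0.0844 -0.0619 -0.1715]
  T[3,:] = [+0.0000 -0.0218 -0.3289 +0.0486]
|λ(T)| sorted: 0.4169, 0.2969, 0.0160, 0.0000.
ρ = 0.4169; 0.4169 < 1: convergent.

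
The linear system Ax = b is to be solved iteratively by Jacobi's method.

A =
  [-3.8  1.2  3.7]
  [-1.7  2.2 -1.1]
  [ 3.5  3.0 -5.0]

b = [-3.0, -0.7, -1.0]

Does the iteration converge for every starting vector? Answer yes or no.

A = D + L + U where D = diag(-3.8, 2.2, -5).
Jacobi T = -D⁻¹(L+U): T[1,2] = -(-1.1)/(2.2) = +0.5000; T[1,1] = 0.
  T[0,:] = [+0.0000, +0.3158, +0.9737]
  T[1,:] = [+0.7727, +0.0000, +0.5000]
  T[2,:] = [+0.7000, +0.6000, +0.0000]
moduli |λ_i(T)| = 1.2890, 0.6603, 0.6603.
ρ = 1.2890; 1.2890 > 1 ⇒ diverges.

no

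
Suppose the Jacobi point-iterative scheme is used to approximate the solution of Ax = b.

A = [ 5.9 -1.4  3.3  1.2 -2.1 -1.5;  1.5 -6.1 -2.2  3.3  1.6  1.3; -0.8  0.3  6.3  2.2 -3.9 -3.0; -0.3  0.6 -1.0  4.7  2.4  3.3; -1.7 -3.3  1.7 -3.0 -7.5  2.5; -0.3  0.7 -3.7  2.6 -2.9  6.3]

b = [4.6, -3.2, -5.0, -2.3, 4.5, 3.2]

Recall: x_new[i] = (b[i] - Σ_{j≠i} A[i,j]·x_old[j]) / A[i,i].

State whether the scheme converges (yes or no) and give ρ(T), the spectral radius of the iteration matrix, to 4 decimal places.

A = D + L + U where D = diag(5.9, -6.1, 6.3, 4.7, -7.5, 6.3).
Jacobi T = -D⁻¹(L+U): T[0,4] = -(-2.1)/(5.9) = +0.3559; T[0,0] = 0.
  T[0,:] = [+0.0000 +0.2373 -0.5593 -0.2034 +0.3559 +0.2542]
  T[1,:] = [+0.2459 +0.0000 -0.3607 +0.5410 +0.2623 +0.2131]
  T[2,:] = [+0.1270 -0.0476 +0.0000 -0.3492 +0.6190 +0.4762]
  T[3,:] = [+0.0638 -0.1277 +0.2128 +0.0000 -0.5106 -0.7021]
  T[4,:] = [-0.2267 -0.4400 +0.2267 -0.4000 +0.0000 +0.3333]
  T[5,:] = [+0.0476 -0.1111 +0.5873 -0.4127 +0.4603 +0.0000]
|roots of det(T-λI)|: 1.2308, 0.4553, 0.4553, 0.3680, 0.3680, 0.3272.
ρ = 1.2308; 1.2308 > 1 ⇒ diverges.

no, ρ = 1.2308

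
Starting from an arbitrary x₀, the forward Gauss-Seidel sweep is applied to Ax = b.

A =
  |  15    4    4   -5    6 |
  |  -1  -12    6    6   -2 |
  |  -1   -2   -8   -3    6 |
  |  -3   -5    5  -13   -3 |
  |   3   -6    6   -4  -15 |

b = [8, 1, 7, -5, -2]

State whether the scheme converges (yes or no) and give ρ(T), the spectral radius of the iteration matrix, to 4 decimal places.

yes, ρ = 0.5696

Write A = D+L+U with D = diag(15, -12, -8, -13, -15).
Gauss-Seidel: T = -(D+L)⁻¹U, row 0 first, T[0,4] = -(6)/(15) = -0.4000; later rows by forward substitution.
  T[0,:] = [+0.0000  -0.2667  -0.2667  +0.3333  -0.4000]
  T[1,:] = [+0.0000  +0.0222  +0.5222  +0.4722  -0.1333]
  T[2,:] = [+0.0000  +0.0278  -0.0972  -0.5347  +0.8333]
  T[3,:] = [+0.0000  +0.0637  -0.1767  -0.4642  +0.2333]
  T[4,:] = [+0.0000  -0.0681  -0.2540  -0.2123  +0.2444]
|eigenvalues of T|: 0.5696, 0.4210, 0.4210, 0.0229, 0.0000.
ρ(T) = max|λ| = 0.5696; 0.5696 < 1 ⇒ converges.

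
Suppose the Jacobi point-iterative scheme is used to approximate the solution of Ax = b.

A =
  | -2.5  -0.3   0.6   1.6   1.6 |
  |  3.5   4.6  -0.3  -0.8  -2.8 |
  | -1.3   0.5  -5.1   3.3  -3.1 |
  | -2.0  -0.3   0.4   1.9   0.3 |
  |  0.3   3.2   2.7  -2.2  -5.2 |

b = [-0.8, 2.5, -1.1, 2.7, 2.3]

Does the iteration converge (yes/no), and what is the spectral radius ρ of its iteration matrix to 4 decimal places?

no, ρ = 1.3379

Write A = D+L+U with D = diag(-2.5, 4.6, -5.1, 1.9, -5.2).
Jacobi: T = -D⁻¹(L+U), T[2,0] = -(-1.3)/(-5.1) = -0.2549; T[2,2] = 0.
  T[0,:] = [+0.0000 -0.1200 +0.2400 +0.6400 +0.6400]
  T[1,:] = [-0.7609 +0.0000 +0.0652 +0.1739 +0.6087]
  T[2,:] = [-0.2549 +0.0980 +0.0000 +0.6471 -0.6078]
  T[3,:] = [+1.0526 +0.1579 -0.2105 +0.0000 -0.1579]
  T[4,:] = [+0.0577 +0.6154 +0.5192 -0.4231 +0.0000]
|λ(T)| sorted: 1.3379, 0.6862, 0.6862, 0.6026, 0.6026.
spectral radius ρ = 1.3379; 1.3379 > 1, so it fails to converge.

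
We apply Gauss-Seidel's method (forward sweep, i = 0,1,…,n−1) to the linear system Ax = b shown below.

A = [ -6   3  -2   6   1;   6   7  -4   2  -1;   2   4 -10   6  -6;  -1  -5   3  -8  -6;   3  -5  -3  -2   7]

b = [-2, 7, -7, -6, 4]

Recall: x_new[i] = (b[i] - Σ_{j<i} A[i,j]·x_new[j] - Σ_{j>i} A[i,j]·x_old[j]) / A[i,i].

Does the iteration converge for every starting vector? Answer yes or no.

Write A = D+L+U with D = diag(-6, 7, -10, -8, 7).
Gauss-Seidel: T = -(D+L)⁻¹U, row 0 first, T[0,4] = -(1)/(-6) = +0.1667; later rows by forward substitution.
  T[0,:] = [+0.0000, +0.5000, -0.3333, +1.0000, +0.1667]
  T[1,:] = [+0.0000, -0.4286, +0.8571, -1.1429, +0.0000]
  T[2,:] = [+0.0000, -0.0714, +0.2762, +0.3429, -0.5667]
  T[3,:] = [+0.0000, +0.1786, -0.3905, +0.7179, -0.9833]
  T[4,:] = [+0.0000, -0.5000, +0.7619, -0.8929, -0.5952]
moduli |λ_i(T)| = 1.1215, 0.7200, 0.7200, 0.0948, 0.0000.
ρ = 1.1215; 1.1215 > 1, so it fails to converge.

no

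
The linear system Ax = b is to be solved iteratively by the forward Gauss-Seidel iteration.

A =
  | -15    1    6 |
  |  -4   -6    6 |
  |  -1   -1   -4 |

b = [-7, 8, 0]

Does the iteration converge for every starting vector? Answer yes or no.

yes

A = D + L + U where D = diag(-15, -6, -4).
Gauss-Seidel: T = -(D+L)⁻¹U, row 0 first, T[0,2] = -(6)/(-15) = +0.4000; later rows by forward substitution.
  T[0,:] = [+0.0000 +0.0667 +0.4000]
  T[1,:] = [+0.0000 -0.0444 +0.7333]
  T[2,:] = [+0.0000 -0.0056 -0.2833]
|roots of det(T-λI)|: 0.2648, 0.0629, 0.0000.
ρ(T) = max|λ| = 0.2648; 0.2648 < 1 ⇒ converges.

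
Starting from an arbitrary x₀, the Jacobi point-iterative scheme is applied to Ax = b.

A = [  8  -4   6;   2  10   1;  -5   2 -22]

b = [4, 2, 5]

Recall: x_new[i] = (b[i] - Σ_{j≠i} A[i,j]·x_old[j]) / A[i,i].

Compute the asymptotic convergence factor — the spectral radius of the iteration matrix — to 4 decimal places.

0.3613

Write A = D+L+U with D = diag(8, 10, -22).
Jacobi: T = -D⁻¹(L+U), T[1,2] = -(1)/(10) = -0.1000; T[1,1] = 0.
  T[0,:] = [+0.0000  +0.5000  -0.7500]
  T[1,:] = [-0.2000  +0.0000  -0.1000]
  T[2,:] = [-0.2273  +0.0909  +0.0000]
|roots of det(T-λI)|: 0.3613, 0.2630, 0.2630.
ρ(T) = max|λ| = 0.3613; 0.3613 < 1: convergent.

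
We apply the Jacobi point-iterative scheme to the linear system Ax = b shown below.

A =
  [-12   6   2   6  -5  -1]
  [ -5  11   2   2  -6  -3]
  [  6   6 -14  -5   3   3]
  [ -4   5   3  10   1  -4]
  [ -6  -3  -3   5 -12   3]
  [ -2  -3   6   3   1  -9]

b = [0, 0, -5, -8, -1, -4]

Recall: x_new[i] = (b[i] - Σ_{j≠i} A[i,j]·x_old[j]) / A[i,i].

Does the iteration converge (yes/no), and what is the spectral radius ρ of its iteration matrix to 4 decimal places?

Let D = diag(-12, 11, -14, 10, -12, -9); L, U the strict triangles.
Jacobi: T = -D⁻¹(L+U), T[1,2] = -(2)/(11) = -0.1818; T[1,1] = 0.
  T[0,:] = [+0.0000, +0.5000, +0.1667, +0.5000, -0.4167, -0.0833]
  T[1,:] = [+0.4545, +0.0000, -0.1818, -0.1818, +0.5455, +0.2727]
  T[2,:] = [+0.4286, +0.4286, +0.0000, -0.3571, +0.2143, +0.2143]
  T[3,:] = [+0.4000, -0.5000, -0.3000, +0.0000, -0.1000, +0.4000]
  T[4,:] = [-0.5000, -0.2500, -0.2500, +0.4167, +0.0000, +0.2500]
  T[5,:] = [-0.2222, -0.3333, +0.6667, +0.3333, +0.1111, +0.0000]
|eigenvalues of T|: 1.1844, 0.6760, 0.6760, 0.6021, 0.4671, 0.3942.
spectral radius ρ = 1.1844; 1.1844 > 1 ⇒ diverges.

no, ρ = 1.1844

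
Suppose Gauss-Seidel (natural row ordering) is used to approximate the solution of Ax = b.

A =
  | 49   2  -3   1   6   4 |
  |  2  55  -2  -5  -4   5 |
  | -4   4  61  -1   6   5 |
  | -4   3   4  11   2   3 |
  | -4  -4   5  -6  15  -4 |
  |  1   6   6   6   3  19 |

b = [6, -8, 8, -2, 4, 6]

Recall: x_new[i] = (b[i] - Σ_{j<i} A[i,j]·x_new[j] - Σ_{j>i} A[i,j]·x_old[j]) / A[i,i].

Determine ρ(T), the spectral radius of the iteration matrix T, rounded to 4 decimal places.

Let D = diag(49, 55, 61, 11, 15, 19); L, U the strict triangles.
Gauss-Seidel: T = -(D+L)⁻¹U, row 0 first, T[0,3] = -(1)/(49) = -0.0204; later rows by forward substitution.
  T[0,:] = [+0.0000 -0.0408 +0.0612 -0.0204 -0.1224 -0.0816]
  T[1,:] = [+0.0000 +0.0015 +0.0341 +0.0917 +0.0772 -0.0879]
  T[2,:] = [+0.0000 -0.0028 +0.0018 +0.0090 -0.1115 -0.0816]
  T[3,:] = [+0.0000 -0.0142 +0.0123 -0.0357 -0.2069 -0.2488]
  T[4,:] = [+0.0000 -0.0153 +0.0298 +0.0017 -0.0577 +0.1491]
  T[5,:] = [+0.0000 +0.0095 -0.0231 -0.0197 +0.0917 +0.1128]
|λ(T)| sorted: 0.2001, 0.1024, 0.1024, 0.0212, 0.0014, 0.0000.
ρ = 0.2001; 0.2001 < 1 ⇒ converges.

0.2001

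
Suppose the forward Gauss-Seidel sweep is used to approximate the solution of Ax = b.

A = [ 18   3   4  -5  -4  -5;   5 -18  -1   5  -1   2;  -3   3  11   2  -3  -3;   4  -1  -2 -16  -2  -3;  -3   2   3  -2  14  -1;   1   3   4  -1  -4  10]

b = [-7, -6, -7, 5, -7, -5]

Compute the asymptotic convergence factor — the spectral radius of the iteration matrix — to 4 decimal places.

A = D + L + U where D = diag(18, -18, 11, -16, 14, 10).
GS T = -(D+L)⁻¹U: row 0 first, T[0,4] = -(-4)/(18) = +0.2222; later rows by forward substitution.
  T[0,:] = [+0.0000 -0.1667 -0.2222 +0.2778 +0.2222 +0.2778]
  T[1,:] = [+0.0000 -0.0463 -0.1173 +0.3549 +0.0062 +0.1883]
  T[2,:] = [+0.0000 -0.0328 -0.0286 -0.2029 +0.3316 +0.2971]
  T[3,:] = [+0.0000 -0.0347 -0.0446 +0.0726 -0.1113 -0.1670]
  T[4,:] = [+0.0000 -0.0270 -0.0311 +0.0627 -0.0402 +0.0165]
  T[5,:] = [+0.0000 +0.0294 +0.0519 -0.0208 -0.1840 -0.2132]
|λ(T)| sorted: 0.2147, 0.1086, 0.0679, 0.0310, 0.0307, 0.0000.
ρ(T) = max|λ| = 0.2147; 0.2147 < 1 ⇒ converges.

0.2147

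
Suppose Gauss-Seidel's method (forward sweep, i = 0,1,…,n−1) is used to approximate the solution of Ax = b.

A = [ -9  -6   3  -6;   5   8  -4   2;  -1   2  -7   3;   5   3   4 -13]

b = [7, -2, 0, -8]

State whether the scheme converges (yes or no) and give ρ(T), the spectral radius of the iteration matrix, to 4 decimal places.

Let D = diag(-9, 8, -7, -13); L, U the strict triangles.
T_GS = -(D+L)⁻¹U: row 0 first, T[0,3] = -(-6)/(-9) = -0.6667; later rows by forward substitution.
  T[0,:] = [+0.0000, -0.6667, +0.3333, -0.6667]
  T[1,:] = [+0.0000, +0.4167, +0.2917, +0.1667]
  T[2,:] = [+0.0000, +0.2143, +0.0357, +0.5714]
  T[3,:] = [+0.0000, -0.0943, +0.2065, -0.0421]
moduli |λ_i(T)| = 0.5340, 0.3885, 0.2648, 0.0000.
ρ(T) = max|λ| = 0.5340; 0.5340 < 1: convergent.

yes, ρ = 0.5340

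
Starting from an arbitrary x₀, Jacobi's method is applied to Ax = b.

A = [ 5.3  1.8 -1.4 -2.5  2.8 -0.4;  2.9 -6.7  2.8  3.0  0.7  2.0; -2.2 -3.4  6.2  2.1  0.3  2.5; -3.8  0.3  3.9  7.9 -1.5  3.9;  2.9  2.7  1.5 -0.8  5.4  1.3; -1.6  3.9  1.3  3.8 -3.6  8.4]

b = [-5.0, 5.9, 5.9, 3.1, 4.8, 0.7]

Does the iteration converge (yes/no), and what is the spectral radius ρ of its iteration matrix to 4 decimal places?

Diagonal D = diag(5.3, -6.7, 6.2, 7.9, 5.4, 8.4); L, U strict lower/upper.
T_J = -D⁻¹(L+U): T[4,5] = -(1.3)/(5.4) = -0.2407; T[4,4] = 0.
  T[0,:] = [+0.0000, -0.3396, +0.2642, +0.4717, -0.5283, +0.0755]
  T[1,:] = [+0.4328, +0.0000, +0.4179, +0.4478, +0.1045, +0.2985]
  T[2,:] = [+0.3548, +0.5484, +0.0000, -0.3387, -0.0484, -0.4032]
  T[3,:] = [+0.4810, -0.0380, -0.4937, +0.0000, +0.1899, -0.4937]
  T[4,:] = [-0.5370, -0.5000, -0.2778, +0.1481, +0.0000, -0.2407]
  T[5,:] = [+0.1905, -0.4643, -0.1548, -0.4524, +0.4286, +0.0000]
|λ(T)| sorted: 1.2321, 0.7998, 0.6132, 0.6132, 0.3829, 0.3829.
ρ(T) = max|λ| = 1.2321; 1.2321 > 1, so it fails to converge.

no, ρ = 1.2321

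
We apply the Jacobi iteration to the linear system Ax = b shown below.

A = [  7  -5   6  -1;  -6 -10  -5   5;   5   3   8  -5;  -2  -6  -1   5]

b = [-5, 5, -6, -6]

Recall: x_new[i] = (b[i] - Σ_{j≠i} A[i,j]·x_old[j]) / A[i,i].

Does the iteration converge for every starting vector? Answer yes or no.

no

Let D = diag(7, -10, 8, 5); L, U the strict triangles.
Jacobi: T = -D⁻¹(L+U), T[2,1] = -(3)/(8) = -0.3750; T[2,2] = 0.
  T[0,:] = [+0.0000 +0.7143 -0.8571 +0.1429]
  T[1,:] = [-0.6000 +0.0000 -0.5000 +0.5000]
  T[2,:] = [-0.6250 -0.3750 +0.0000 +0.6250]
  T[3,:] = [+0.4000 +1.2000 +0.2000 +0.0000]
|eigenvalues of T|: 1.2621, 0.6524, 0.3441, 0.3441.
ρ(T) = max|λ| = 1.2621; 1.2621 > 1 ⇒ diverges.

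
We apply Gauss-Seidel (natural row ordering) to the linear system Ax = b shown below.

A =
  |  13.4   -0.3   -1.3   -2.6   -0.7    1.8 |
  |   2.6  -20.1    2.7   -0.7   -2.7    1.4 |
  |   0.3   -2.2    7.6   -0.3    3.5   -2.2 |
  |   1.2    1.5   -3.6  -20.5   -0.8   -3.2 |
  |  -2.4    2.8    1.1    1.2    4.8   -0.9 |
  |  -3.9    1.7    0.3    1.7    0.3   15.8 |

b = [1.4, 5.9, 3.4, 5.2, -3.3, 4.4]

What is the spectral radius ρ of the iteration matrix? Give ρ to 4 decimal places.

0.2921

Let D = diag(13.4, -20.1, 7.6, -20.5, 4.8, 15.8); L, U the strict triangles.
Gauss-Seidel: T = -(D+L)⁻¹U, row 0 first, T[0,5] = -(1.8)/(13.4) = -0.1343; later rows by forward substitution.
  T[0,:] = [+0.0000 +0.0224 +0.0970 +0.1940 +0.0522 -0.1343]
  T[1,:] = [+0.0000 +0.0029 +0.1469 -0.0097 -0.1276 +0.0523]
  T[2,:] = [+0.0000 -0.0000 +0.0387 +0.0290 -0.4995 +0.3099]
  T[3,:] = [+0.0000 +0.0015 +0.0096 +0.0056 +0.0424 -0.2146]
  T[4,:] = [+0.0000 +0.0091 -0.0484 +0.0947 +0.2044 +0.0725]
  T[5,:] = [+0.0000 +0.0049 +0.0073 +0.0460 +0.0277 -0.0230]
|eigenvalues of T|: 0.2921, 0.0952, 0.0613, 0.0613, 0.0021, 0.0000.
ρ = 0.2921; 0.2921 < 1: convergent.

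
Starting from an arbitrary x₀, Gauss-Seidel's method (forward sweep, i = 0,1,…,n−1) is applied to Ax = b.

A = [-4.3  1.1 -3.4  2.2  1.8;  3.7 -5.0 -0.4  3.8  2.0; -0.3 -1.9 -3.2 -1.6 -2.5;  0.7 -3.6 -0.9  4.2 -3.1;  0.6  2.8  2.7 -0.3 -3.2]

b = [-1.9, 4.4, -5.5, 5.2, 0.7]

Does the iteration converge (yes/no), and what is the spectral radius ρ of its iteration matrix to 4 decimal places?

no, ρ = 1.6247

Diagonal D = diag(-4.3, -5, -3.2, 4.2, -3.2); L, U strict lower/upper.
GS T = -(D+L)⁻¹U: row 0 first, T[0,2] = -(-3.4)/(-4.3) = -0.7907; later rows by forward substitution.
  T[0,:] = [+0.0000  +0.2558  -0.7907  +0.5116  +0.4186]
  T[1,:] = [+0.0000  +0.1893  -0.6651  +1.1386  +0.7098]
  T[2,:] = [+0.0000  -0.1364  +0.4690  -1.2240  -1.2419]
  T[3,:] = [+0.0000  +0.0904  -0.3378  +0.6284  +1.0106]
  T[4,:] = [+0.0000  +0.0901  -0.3028  +0.0005  -0.4431]
|λ(T)| sorted: 1.6247, 0.4207, 0.3545, 0.0058, 0.0000.
ρ(T) = max|λ| = 1.6247; 1.6247 > 1: divergent.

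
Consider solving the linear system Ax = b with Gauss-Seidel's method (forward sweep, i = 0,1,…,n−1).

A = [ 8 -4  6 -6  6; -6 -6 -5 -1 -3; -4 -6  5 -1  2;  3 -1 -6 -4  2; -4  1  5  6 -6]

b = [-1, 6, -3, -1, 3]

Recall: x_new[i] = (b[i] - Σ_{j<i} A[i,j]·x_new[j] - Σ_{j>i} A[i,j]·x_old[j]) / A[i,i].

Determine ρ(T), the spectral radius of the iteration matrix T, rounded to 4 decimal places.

Split A = D + L + U, D = diag(8, -6, 5, -4, -6).
GS T = -(D+L)⁻¹U: row 0 first, T[0,2] = -(6)/(8) = -0.7500; later rows by forward substitution.
  T[0,:] = [+0.0000, +0.5000, -0.7500, +0.7500, -0.7500]
  T[1,:] = [+0.0000, -0.5000, -0.0833, -0.9167, +0.2500]
  T[2,:] = [+0.0000, -0.2000, -0.7000, -0.3000, -0.7000]
  T[3,:] = [+0.0000, +0.8000, +0.5083, +1.2417, +0.9250]
  T[4,:] = [+0.0000, +0.2167, +0.4111, +0.3389, +0.8833]
moduli |λ_i(T)| = 1.1419, 0.4689, 0.2278, 0.2278, 0.0000.
ρ(T) = max|λ| = 1.1419; 1.1419 > 1 ⇒ diverges.

1.1419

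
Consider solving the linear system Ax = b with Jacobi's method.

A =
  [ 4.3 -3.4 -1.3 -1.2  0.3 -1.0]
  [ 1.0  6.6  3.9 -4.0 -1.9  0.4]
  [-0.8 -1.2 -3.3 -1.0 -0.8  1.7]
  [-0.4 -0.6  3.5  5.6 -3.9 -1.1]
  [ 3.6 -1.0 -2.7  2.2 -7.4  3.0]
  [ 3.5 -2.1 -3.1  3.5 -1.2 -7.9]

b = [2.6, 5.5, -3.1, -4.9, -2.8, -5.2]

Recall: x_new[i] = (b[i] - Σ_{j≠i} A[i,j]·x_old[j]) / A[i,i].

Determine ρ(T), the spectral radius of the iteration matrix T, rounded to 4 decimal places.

1.1933

Diagonal D = diag(4.3, 6.6, -3.3, 5.6, -7.4, -7.9); L, U strict lower/upper.
T_J = -D⁻¹(L+U): T[3,1] = -(-0.6)/(5.6) = +0.1071; T[3,3] = 0.
  T[0,:] = [+0.0000, +0.7907, +0.3023, +0.2791, -0.0698, +0.2326]
  T[1,:] = [-0.1515, +0.0000, -0.5909, +0.6061, +0.2879, -0.0606]
  T[2,:] = [-0.2424, -0.3636, +0.0000, -0.3030, -0.2424, +0.5152]
  T[3,:] = [+0.0714, +0.1071, -0.6250, +0.0000, +0.6964, +0.1964]
  T[4,:] = [+0.4865, -0.1351, -0.3649, +0.2973, +0.0000, +0.4054]
  T[5,:] = [+0.4430, -0.2658, -0.3924, +0.4430, -0.1519, +0.0000]
eigenvalue magnitudes: 1.1933, 0.6871, 0.6871, 0.4620, 0.3028, 0.3028.
ρ(T) = max|λ| = 1.1933; 1.1933 > 1 ⇒ diverges.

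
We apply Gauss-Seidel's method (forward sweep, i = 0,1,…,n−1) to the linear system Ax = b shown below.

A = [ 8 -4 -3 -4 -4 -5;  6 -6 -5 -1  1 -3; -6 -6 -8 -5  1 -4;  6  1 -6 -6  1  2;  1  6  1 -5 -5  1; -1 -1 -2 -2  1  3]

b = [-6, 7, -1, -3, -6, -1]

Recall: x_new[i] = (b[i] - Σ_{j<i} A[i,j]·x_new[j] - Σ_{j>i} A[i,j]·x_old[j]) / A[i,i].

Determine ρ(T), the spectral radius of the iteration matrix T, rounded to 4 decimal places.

1.5828

A = D + L + U where D = diag(8, -6, -8, -6, -5, 3).
Gauss-Seidel: T = -(D+L)⁻¹U, row 0 first, T[0,5] = -(-5)/(8) = +0.6250; later rows by forward substitution.
  T[0,:] = [+0.0000 +0.5000 +0.3750 +0.5000 +0.5000 +0.6250]
  T[1,:] = [+0.0000 +0.5000 -0.4583 +0.3333 +0.6667 +0.1250]
  T[2,:] = [+0.0000 -0.7500 +0.0625 -1.2500 -0.7500 -1.0625]
  T[3,:] = [+0.0000 +1.3333 +0.2361 +1.8056 +1.5278 +2.0417]
  T[4,:] = [+0.0000 -0.7833 -0.6986 -1.5556 -0.7778 -1.7792]
  T[5,:] = [+0.0000 +0.9833 +0.4042 +1.1667 +1.1667 +1.4958]
|λ(T)| sorted: 1.5828, 1.0883, 1.0883, 0.0393, 0.0393, 0.0000.
ρ(T) = max|λ| = 1.5828; 1.5828 > 1 ⇒ diverges.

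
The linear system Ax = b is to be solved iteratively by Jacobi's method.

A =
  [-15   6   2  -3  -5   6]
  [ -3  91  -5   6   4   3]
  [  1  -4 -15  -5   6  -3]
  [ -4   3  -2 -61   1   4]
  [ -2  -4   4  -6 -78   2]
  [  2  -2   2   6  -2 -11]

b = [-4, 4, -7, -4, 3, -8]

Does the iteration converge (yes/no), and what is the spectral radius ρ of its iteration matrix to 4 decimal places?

Diagonal D = diag(-15, 91, -15, -61, -78, -11); L, U strict lower/upper.
T_J = -D⁻¹(L+U): T[3,5] = -(4)/(-61) = +0.0656; T[3,3] = 0.
  T[0,:] = [+0.0000  +0.4000  +0.1333  -0.2000  -0.3333  +0.4000]
  T[1,:] = [+0.0330  +0.0000  +0.0549  -0.0659  -0.0440  -0.0330]
  T[2,:] = [+0.0667  -0.2667  +0.0000  -0.3333  +0.4000  -0.2000]
  T[3,:] = [-0.0656  +0.0492  -0.0328  +0.0000  +0.0164  +0.0656]
  T[4,:] = [-0.0256  -0.0513  +0.0513  -0.0769  +0.0000  +0.0256]
  T[5,:] = [+0.1818  -0.1818  +0.1818  +0.5455  -0.1818  +0.0000]
eigenvalue magnitudes: 0.3630, 0.2339, 0.1937, 0.1361, 0.1361, 0.0510.
spectral radius ρ = 0.3630; 0.3630 < 1 ⇒ converges.

yes, ρ = 0.3630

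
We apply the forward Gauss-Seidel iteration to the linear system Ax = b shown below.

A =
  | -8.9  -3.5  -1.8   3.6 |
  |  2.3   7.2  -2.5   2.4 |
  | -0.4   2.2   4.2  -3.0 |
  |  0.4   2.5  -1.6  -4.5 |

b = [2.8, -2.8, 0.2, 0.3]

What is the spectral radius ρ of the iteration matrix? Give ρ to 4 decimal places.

Write A = D+L+U with D = diag(-8.9, 7.2, 4.2, -4.5).
Gauss-Seidel: T = -(D+L)⁻¹U, row 0 first, T[0,3] = -(3.6)/(-8.9) = +0.4045; later rows by forward substitution.
  T[0,:] = [+0.0000 -0.3933 -0.2022 +0.4045]
  T[1,:] = [+0.0000 +0.1256 +0.4118 -0.4625]
  T[2,:] = [+0.0000 -0.1033 -0.2350 +0.9951]
  T[3,:] = [+0.0000 +0.0715 +0.2944 -0.5748]
|λ(T)| sorted: 0.8994, 0.1517, 0.0635, 0.0000.
ρ(T) = max|λ| = 0.8994; 0.8994 < 1: convergent.

0.8994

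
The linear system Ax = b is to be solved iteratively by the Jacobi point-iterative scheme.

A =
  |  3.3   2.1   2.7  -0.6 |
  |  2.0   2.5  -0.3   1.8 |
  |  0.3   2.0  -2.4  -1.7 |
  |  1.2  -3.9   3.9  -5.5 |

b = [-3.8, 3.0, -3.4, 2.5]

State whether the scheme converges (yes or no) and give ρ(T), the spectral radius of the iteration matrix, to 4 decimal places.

no, ρ = 1.2096

Diagonal D = diag(3.3, 2.5, -2.4, -5.5); L, U strict lower/upper.
T_J = -D⁻¹(L+U): T[0,3] = -(-0.6)/(3.3) = +0.1818; T[0,0] = 0.
  T[0,:] = [+0.0000 -0.6364 -0.8182 +0.1818]
  T[1,:] = [-0.8000 +0.0000 +0.1200 -0.7200]
  T[2,:] = [+0.1250 +0.8333 +0.0000 -0.7083]
  T[3,:] = [+0.2182 -0.7091 +0.7091 +0.0000]
|λ(T)| sorted: 1.2096, 0.9132, 0.7985, 0.7985.
ρ(T) = max|λ| = 1.2096; 1.2096 > 1, so it fails to converge.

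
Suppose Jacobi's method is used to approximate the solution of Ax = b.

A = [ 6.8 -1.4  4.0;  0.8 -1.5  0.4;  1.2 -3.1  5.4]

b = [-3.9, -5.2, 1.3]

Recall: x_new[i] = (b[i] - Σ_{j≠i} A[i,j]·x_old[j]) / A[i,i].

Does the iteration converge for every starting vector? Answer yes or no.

yes

Write A = D+L+U with D = diag(6.8, -1.5, 5.4).
Jacobi: T = -D⁻¹(L+U), T[1,0] = -(0.8)/(-1.5) = +0.5333; T[1,1] = 0.
  T[0,:] = [+0.0000 +0.2059 -0.5882]
  T[1,:] = [+0.5333 +0.0000 +0.2667]
  T[2,:] = [-0.2222 +0.5741 +0.0000]
|roots of det(T-λI)|: 0.7968, 0.4913, 0.4913.
ρ = 0.7968; 0.7968 < 1 ⇒ converges.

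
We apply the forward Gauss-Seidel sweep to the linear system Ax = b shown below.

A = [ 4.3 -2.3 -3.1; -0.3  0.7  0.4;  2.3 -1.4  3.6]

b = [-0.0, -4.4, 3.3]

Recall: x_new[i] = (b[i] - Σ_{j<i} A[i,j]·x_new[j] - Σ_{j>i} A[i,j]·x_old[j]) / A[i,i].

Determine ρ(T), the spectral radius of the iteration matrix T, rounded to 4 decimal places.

0.6390

Split A = D + L + U, D = diag(4.3, 0.7, 3.6).
GS T = -(D+L)⁻¹U: row 0 first, T[0,1] = -(-2.3)/(4.3) = +0.5349; later rows by forward substitution.
  T[0,:] = [+0.0000 +0.5349 +0.7209]
  T[1,:] = [+0.0000 +0.2292 -0.2625]
  T[2,:] = [+0.0000 -0.2526 -0.5627]
|λ(T)| sorted: 0.6390, 0.3056, 0.0000.
ρ(T) = max|λ| = 0.6390; 0.6390 < 1, so it converges for any x₀.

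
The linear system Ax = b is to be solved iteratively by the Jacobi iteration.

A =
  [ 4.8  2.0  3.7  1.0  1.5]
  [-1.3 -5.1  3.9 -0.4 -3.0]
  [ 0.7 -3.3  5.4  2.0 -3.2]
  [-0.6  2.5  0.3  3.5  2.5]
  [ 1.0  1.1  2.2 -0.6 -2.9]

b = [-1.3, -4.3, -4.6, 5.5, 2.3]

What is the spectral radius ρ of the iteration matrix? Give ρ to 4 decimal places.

A = D + L + U where D = diag(4.8, -5.1, 5.4, 3.5, -2.9).
Jacobi T = -D⁻¹(L+U): T[0,1] = -(2)/(4.8) = -0.4167; T[0,0] = 0.
  T[0,:] = [+0.0000  -0.4167  -0.7708  -0.2083  -0.3125]
  T[1,:] = [-0.2549  +0.0000  +0.7647  -0.0784  -0.5882]
  T[2,:] = [-0.1296  +0.6111  +0.0000  -0.3704  +0.5926]
  T[3,:] = [+0.1714  -0.7143  -0.0857  +0.0000  -0.7143]
  T[4,:] = [+0.3448  +0.3793  +0.7586  -0.2069  +0.0000]
moduli |λ_i(T)| = 1.2011, 0.6788, 0.6788, 0.2739, 0.2739.
ρ = 1.2011; 1.2011 > 1 ⇒ diverges.

1.2011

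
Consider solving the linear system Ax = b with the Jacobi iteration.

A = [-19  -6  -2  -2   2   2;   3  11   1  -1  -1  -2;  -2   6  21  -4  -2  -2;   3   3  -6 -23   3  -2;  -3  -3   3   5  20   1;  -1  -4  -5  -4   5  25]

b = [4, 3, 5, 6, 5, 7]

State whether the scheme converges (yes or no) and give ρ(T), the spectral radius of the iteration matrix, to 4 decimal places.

Split A = D + L + U, D = diag(-19, 11, 21, -23, 20, 25).
Jacobi: T = -D⁻¹(L+U), T[2,4] = -(-2)/(21) = +0.0952; T[2,2] = 0.
  T[0,:] = [+0.0000  -0.3158  -0.1053  -0.1053  +0.1053  +0.1053]
  T[1,:] = [-0.2727  +0.0000  -0.0909  +0.0909  +0.0909  +0.1818]
  T[2,:] = [+0.0952  -0.2857  +0.0000  +0.1905  +0.0952  +0.0952]
  T[3,:] = [+0.1304  +0.1304  -0.2609  +0.0000  +0.1304  -0.0870]
  T[4,:] = [+0.1500  +0.1500  -0.1500  -0.2500  +0.0000  -0.0500]
  T[5,:] = [+0.0400  +0.1600  +0.2000  +0.1600  -0.2000  +0.0000]
eigenvalue magnitudes: 0.5257, 0.3582, 0.3530, 0.3530, 0.0625, 0.0625.
spectral radius ρ = 0.5257; 0.5257 < 1 ⇒ converges.

yes, ρ = 0.5257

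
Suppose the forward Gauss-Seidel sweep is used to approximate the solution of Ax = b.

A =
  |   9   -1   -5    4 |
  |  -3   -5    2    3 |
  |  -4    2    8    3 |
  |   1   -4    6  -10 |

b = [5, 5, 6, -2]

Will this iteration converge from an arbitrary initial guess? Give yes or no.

Let D = diag(9, -5, 8, -10); L, U the strict triangles.
GS T = -(D+L)⁻¹U: row 0 first, T[0,3] = -(4)/(9) = -0.4444; later rows by forward substitution.
  T[0,:] = [+0.0000 +0.1111 +0.5556 -0.4444]
  T[1,:] = [+0.0000 -0.0667 +0.0667 +0.8667]
  T[2,:] = [+0.0000 +0.0722 +0.2611 -0.8139]
  T[3,:] = [+0.0000 +0.0811 +0.1856 -0.8794]
eigenvalue magnitudes: 0.8240, 0.1225, 0.0165, 0.0000.
spectral radius ρ = 0.8240; 0.8240 < 1, so it converges for any x₀.

yes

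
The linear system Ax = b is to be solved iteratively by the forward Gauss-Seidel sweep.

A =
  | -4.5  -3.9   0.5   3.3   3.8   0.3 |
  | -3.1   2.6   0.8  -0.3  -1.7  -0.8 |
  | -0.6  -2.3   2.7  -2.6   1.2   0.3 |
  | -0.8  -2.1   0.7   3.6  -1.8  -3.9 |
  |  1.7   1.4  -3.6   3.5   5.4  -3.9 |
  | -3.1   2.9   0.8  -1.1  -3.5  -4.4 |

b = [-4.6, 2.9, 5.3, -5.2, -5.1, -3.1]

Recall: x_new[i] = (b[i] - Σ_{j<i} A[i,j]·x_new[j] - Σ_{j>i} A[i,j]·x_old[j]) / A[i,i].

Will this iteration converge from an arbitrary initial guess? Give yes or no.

no

Let D = diag(-4.5, 2.6, 2.7, 3.6, 5.4, -4.4); L, U the strict triangles.
Gauss-Seidel: T = -(D+L)⁻¹U, row 0 first, T[0,4] = -(3.8)/(-4.5) = +0.8444; later rows by forward substitution.
  T[0,:] = [+0.0000 -0.8667 +0.1111 +0.7333 +0.8444 +0.0667]
  T[1,:] = [+0.0000 -1.0333 -0.1752 +0.9897 +1.6607 +0.3872]
  T[2,:] = [+0.0000 -1.0728 -0.1246 +1.9690 +1.1579 +0.2335]
  T[3,:] = [+0.0000 -0.5868 -0.0533 +0.3574 +1.4312 +1.2786]
  T[4,:] = [+0.0000 +0.2058 -0.0381 +0.5936 -0.8521 -0.0722]
  T[5,:] = [+0.0000 -0.2825 -0.1728 -0.0678 +1.0301 -0.0116]
|eigenvalues of T|: 1.4531, 0.6853, 0.5195, 0.5195, 0.2431, 0.0000.
spectral radius ρ = 1.4531; 1.4531 > 1 ⇒ diverges.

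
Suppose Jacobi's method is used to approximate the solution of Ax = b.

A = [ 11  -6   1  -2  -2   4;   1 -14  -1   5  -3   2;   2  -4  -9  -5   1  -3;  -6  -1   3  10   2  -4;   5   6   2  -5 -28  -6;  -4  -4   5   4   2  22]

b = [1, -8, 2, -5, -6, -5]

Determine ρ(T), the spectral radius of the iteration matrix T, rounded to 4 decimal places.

Diagonal D = diag(11, -14, -9, 10, -28, 22); L, U strict lower/upper.
Jacobi: T = -D⁻¹(L+U), T[0,4] = -(-2)/(11) = +0.1818; T[0,0] = 0.
  T[0,:] = [+0.0000 +0.5455 -0.0909 +0.1818 +0.1818 -0.3636]
  T[1,:] = [+0.0714 +0.0000 -0.0714 +0.3571 -0.2143 +0.1429]
  T[2,:] = [+0.2222 -0.4444 +0.0000 -0.5556 +0.1111 -0.3333]
  T[3,:] = [+0.6000 +0.1000 -0.3000 +0.0000 -0.2000 +0.4000]
  T[4,:] = [+0.1786 +0.2143 +0.0714 -0.1786 +0.0000 -0.2143]
  T[5,:] = [+0.1818 +0.1818 -0.2273 -0.1818 -0.0909 +0.0000]
eigenvalue magnitudes: 0.8445, 0.5830, 0.5830, 0.2880, 0.2335, 0.2335.
spectral radius ρ = 0.8445; 0.8445 < 1 ⇒ converges.

0.8445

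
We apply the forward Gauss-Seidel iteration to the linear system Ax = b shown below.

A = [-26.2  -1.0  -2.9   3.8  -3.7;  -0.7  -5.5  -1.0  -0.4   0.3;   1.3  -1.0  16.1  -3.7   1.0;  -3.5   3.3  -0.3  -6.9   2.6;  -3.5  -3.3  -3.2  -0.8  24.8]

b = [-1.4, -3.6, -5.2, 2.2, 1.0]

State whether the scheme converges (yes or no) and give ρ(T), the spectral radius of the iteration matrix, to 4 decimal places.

Let D = diag(-26.2, -5.5, 16.1, -6.9, 24.8); L, U the strict triangles.
Gauss-Seidel: T = -(D+L)⁻¹U, row 0 first, T[0,4] = -(-3.7)/(-26.2) = -0.1412; later rows by forward substitution.
  T[0,:] = [+0.0000 -0.0382 -0.1107 +0.1450 -0.1412]
  T[1,:] = [+0.0000 +0.0049 -0.1677 -0.0912 +0.0725]
  T[2,:] = [+0.0000 +0.0034 -0.0015 +0.2124 -0.0462]
  T[3,:] = [+0.0000 +0.0215 -0.0240 -0.1264 +0.4851]
  T[4,:] = [+0.0000 -0.0036 -0.0389 +0.0317 -0.0006]
moduli |λ_i(T)| = 0.2441, 0.1335, 0.1335, 0.0195, 0.0000.
ρ = 0.2441; 0.2441 < 1: convergent.

yes, ρ = 0.2441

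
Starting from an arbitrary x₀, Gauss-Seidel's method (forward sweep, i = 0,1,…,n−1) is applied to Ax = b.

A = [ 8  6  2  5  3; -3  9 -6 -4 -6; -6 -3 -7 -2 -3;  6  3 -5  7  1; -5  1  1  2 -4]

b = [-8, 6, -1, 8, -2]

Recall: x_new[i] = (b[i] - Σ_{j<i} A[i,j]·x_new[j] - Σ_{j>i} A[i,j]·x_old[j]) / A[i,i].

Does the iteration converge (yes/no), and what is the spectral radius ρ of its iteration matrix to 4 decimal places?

Diagonal D = diag(8, 9, -7, 7, -4); L, U strict lower/upper.
Gauss-Seidel: T = -(D+L)⁻¹U, row 0 first, T[0,4] = -(3)/(8) = -0.3750; later rows by forward substitution.
  T[0,:] = [+0.0000, -0.7500, -0.2500, -0.6250, -0.3750]
  T[1,:] = [+0.0000, -0.2500, +0.5833, +0.2361, +0.5417]
  T[2,:] = [+0.0000, +0.7500, -0.0357, +0.1488, -0.3393]
  T[3,:] = [+0.0000, +1.2857, -0.0612, +0.5408, -0.2959]
  T[4,:] = [+0.0000, +1.7054, +0.4188, +1.1479, +0.3714]
|eigenvalues of T|: 1.3094, 1.0242, 0.2712, 0.0701, 0.0000.
spectral radius ρ = 1.3094; 1.3094 > 1: divergent.

no, ρ = 1.3094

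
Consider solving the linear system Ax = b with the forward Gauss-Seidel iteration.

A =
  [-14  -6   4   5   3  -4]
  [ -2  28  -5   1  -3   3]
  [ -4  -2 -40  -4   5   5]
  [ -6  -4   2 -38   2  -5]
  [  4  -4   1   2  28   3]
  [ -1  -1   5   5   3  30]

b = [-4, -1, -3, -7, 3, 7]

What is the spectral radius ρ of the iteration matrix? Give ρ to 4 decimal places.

0.2495

A = D + L + U where D = diag(-14, 28, -40, -38, 28, 30).
T_GS = -(D+L)⁻¹U: row 0 first, T[0,3] = -(5)/(-14) = +0.3571; later rows by forward substitution.
  T[0,:] = [+0.0000, -0.4286, +0.2857, +0.3571, +0.2143, -0.2857]
  T[1,:] = [+0.0000, -0.0306, +0.1990, -0.0102, +0.1224, -0.1276]
  T[2,:] = [+0.0000, +0.0444, -0.0385, -0.1352, +0.0974, +0.1599]
  T[3,:] = [+0.0000, +0.0732, -0.0681, -0.0624, +0.0110, -0.0646]
  T[4,:] = [+0.0000, +0.0500, -0.0062, -0.0432, -0.0174, -0.0856]
  T[5,:] = [+0.0000, -0.0399, +0.0345, +0.0488, -0.0051, -0.0211]
eigenvalue magnitudes: 0.2495, 0.0839, 0.0839, 0.0286, 0.0286, 0.0000.
ρ = 0.2495; 0.2495 < 1, so it converges for any x₀.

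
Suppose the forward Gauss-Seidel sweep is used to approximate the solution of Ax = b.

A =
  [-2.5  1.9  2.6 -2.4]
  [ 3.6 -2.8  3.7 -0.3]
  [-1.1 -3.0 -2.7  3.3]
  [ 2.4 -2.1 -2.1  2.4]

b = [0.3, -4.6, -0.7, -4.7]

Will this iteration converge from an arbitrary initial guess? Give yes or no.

no

Split A = D + L + U, D = diag(-2.5, -2.8, -2.7, 2.4).
T_GS = -(D+L)⁻¹U: row 0 first, T[0,1] = -(1.9)/(-2.5) = +0.7600; later rows by forward substitution.
  T[0,:] = [+0.0000  +0.7600  +1.0400  -0.9600]
  T[1,:] = [+0.0000  +0.9771  +2.6586  -1.3414]
  T[2,:] = [+0.0000  -1.3953  -3.3777  +3.1038]
  T[3,:] = [+0.0000  -1.1259  -1.6692  +2.5021]
|eigenvalues of T|: 1.5924, 0.8780, 0.8780, 0.0000.
spectral radius ρ = 1.5924; 1.5924 > 1: divergent.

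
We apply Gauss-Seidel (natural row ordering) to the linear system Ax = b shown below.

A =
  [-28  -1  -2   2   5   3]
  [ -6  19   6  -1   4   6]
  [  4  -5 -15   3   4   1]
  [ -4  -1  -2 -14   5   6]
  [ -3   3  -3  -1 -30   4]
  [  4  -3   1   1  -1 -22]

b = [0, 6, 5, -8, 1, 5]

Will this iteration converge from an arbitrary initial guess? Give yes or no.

Diagonal D = diag(-28, 19, -15, -14, -30, -22); L, U strict lower/upper.
Gauss-Seidel: T = -(D+L)⁻¹U, row 0 first, T[0,3] = -(2)/(-28) = +0.0714; later rows by forward substitution.
  T[0,:] = [+0.0000  -0.0357  -0.0714  +0.0714  +0.1786  +0.1071]
  T[1,:] = [+0.0000  -0.0113  -0.3383  +0.0752  -0.1541  -0.2820]
  T[2,:] = [+0.0000  -0.0058  +0.0937  +0.1940  +0.3657  +0.1892]
  T[3,:] = [+0.0000  +0.0118  +0.0312  -0.0535  +0.2649  +0.3911]
  T[4,:] = [+0.0000  +0.0026  -0.0371  -0.0172  -0.0787  +0.0625]
  T[5,:] = [+0.0000  -0.0048  +0.0405  +0.0099  +0.0857  +0.0815]
moduli |λ_i(T)| = 0.2155, 0.1212, 0.1082, 0.1082, 0.0638, 0.0000.
ρ = 0.2155; 0.2155 < 1, so it converges for any x₀.

yes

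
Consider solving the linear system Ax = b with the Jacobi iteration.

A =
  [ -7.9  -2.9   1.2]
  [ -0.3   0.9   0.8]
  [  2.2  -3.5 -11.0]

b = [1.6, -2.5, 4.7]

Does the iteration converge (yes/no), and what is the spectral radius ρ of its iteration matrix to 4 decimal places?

yes, ρ = 0.5322

A = D + L + U where D = diag(-7.9, 0.9, -11).
Jacobi: T = -D⁻¹(L+U), T[0,2] = -(1.2)/(-7.9) = +0.1519; T[0,0] = 0.
  T[0,:] = [+0.0000, -0.3671, +0.1519]
  T[1,:] = [+0.3333, +0.0000, -0.8889]
  T[2,:] = [+0.2000, -0.3182, +0.0000]
|roots of det(T-λI)|: 0.5322, 0.3039, 0.3039.
spectral radius ρ = 0.5322; 0.5322 < 1, so it converges for any x₀.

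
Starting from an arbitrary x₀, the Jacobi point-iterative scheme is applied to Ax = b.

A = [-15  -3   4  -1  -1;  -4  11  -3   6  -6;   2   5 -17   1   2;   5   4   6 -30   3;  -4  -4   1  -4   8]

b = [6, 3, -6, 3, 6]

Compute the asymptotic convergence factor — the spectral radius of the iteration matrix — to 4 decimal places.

0.5994

Diagonal D = diag(-15, 11, -17, -30, 8); L, U strict lower/upper.
T_J = -D⁻¹(L+U): T[1,4] = -(-6)/(11) = +0.5455; T[1,1] = 0.
  T[0,:] = [+0.0000 -0.2000 +0.2667 -0.0667 -0.0667]
  T[1,:] = [+0.3636 +0.0000 +0.2727 -0.5455 +0.5455]
  T[2,:] = [+0.1176 +0.2941 +0.0000 +0.0588 +0.1176]
  T[3,:] = [+0.1667 +0.1333 +0.2000 +0.0000 +0.1000]
  T[4,:] = [+0.5000 +0.5000 -0.1250 +0.5000 +0.0000]
|eigenvalues of T|: 0.5994, 0.5040, 0.2621, 0.2621, 0.0122.
spectral radius ρ = 0.5994; 0.5994 < 1, so it converges for any x₀.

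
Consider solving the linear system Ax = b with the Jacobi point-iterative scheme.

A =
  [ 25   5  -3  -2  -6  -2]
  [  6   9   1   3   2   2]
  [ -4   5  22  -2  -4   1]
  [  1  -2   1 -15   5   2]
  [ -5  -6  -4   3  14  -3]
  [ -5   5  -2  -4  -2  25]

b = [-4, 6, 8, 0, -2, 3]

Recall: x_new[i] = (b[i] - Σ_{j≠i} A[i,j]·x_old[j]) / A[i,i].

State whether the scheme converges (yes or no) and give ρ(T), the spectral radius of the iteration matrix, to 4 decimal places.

yes, ρ = 0.6331

A = D + L + U where D = diag(25, 9, 22, -15, 14, 25).
T_J = -D⁻¹(L+U): T[4,5] = -(-3)/(14) = +0.2143; T[4,4] = 0.
  T[0,:] = [+0.0000 -0.2000 +0.1200 +0.0800 +0.2400 +0.0800]
  T[1,:] = [-0.6667 +0.0000 -0.1111 -0.3333 -0.2222 -0.2222]
  T[2,:] = [+0.1818 -0.2273 +0.0000 +0.0909 +0.1818 -0.0455]
  T[3,:] = [+0.0667 -0.1333 +0.0667 +0.0000 +0.3333 +0.1333]
  T[4,:] = [+0.3571 +0.4286 +0.2857 -0.2143 +0.0000 +0.2143]
  T[5,:] = [+0.2000 -0.2000 +0.0800 +0.1600 +0.0800 +0.0000]
|λ(T)| sorted: 0.6331, 0.5255, 0.2122, 0.2122, 0.1010, 0.0599.
ρ(T) = max|λ| = 0.6331; 0.6331 < 1 ⇒ converges.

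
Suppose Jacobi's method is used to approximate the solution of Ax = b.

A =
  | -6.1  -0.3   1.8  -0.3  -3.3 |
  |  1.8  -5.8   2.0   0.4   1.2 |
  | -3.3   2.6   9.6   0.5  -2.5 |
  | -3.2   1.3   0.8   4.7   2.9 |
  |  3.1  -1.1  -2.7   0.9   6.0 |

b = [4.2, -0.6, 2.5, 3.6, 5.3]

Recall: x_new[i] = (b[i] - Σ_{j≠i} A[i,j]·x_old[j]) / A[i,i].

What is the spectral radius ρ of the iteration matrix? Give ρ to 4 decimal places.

0.8282

Write A = D+L+U with D = diag(-6.1, -5.8, 9.6, 4.7, 6).
Jacobi T = -D⁻¹(L+U): T[2,3] = -(0.5)/(9.6) = -0.0521; T[2,2] = 0.
  T[0,:] = [+0.0000  -0.0492  +0.2951  -0.0492  -0.5410]
  T[1,:] = [+0.3103  +0.0000  +0.3448  +0.0690  +0.2069]
  T[2,:] = [+0.3438  -0.2708  +0.0000  -0.0521  +0.2604]
  T[3,:] = [+0.6809  -0.2766  -0.1702  +0.0000  -0.6170]
  T[4,:] = [-0.5167  +0.1833  +0.4500  -0.1500  +0.0000]
moduli |λ_i(T)| = 0.8282, 0.6515, 0.3500, 0.3500, 0.1008.
ρ = 0.8282; 0.8282 < 1: convergent.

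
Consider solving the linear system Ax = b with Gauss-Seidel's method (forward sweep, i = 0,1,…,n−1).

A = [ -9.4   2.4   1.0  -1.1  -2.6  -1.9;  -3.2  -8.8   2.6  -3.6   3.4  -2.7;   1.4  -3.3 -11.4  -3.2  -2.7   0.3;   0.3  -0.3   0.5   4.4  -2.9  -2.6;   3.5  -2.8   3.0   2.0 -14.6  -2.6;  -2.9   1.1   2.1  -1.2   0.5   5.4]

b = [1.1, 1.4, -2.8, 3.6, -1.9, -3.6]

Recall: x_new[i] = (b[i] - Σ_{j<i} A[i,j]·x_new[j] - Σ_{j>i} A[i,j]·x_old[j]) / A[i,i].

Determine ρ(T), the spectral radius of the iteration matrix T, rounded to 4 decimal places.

A = D + L + U where D = diag(-9.4, -8.8, -11.4, 4.4, -14.6, 5.4).
GS T = -(D+L)⁻¹U: row 0 first, T[0,1] = -(2.4)/(-9.4) = +0.2553; later rows by forward substitution.
  T[0,:] = [+0.0000, +0.2553, +0.1064, -0.1170, -0.2766, -0.2021]
  T[1,:] = [+0.0000, -0.0928, +0.2568, -0.3665, +0.4869, -0.2333]
  T[2,:] = [+0.0000, +0.0582, -0.0613, -0.1890, -0.4118, +0.0690]
  T[3,:] = [+0.0000, -0.0304, +0.0172, +0.0045, +0.7579, +0.5809]
  T[4,:] = [+0.0000, +0.0868, -0.0340, +0.0040, -0.1405, -0.0880]
  T[5,:] = [+0.0000, +0.1186, +0.0356, +0.0859, +0.0938, +0.0494]
moduli |λ_i(T)| = 0.5040, 0.3689, 0.3689, 0.2448, 0.0795, 0.0000.
spectral radius ρ = 0.5040; 0.5040 < 1: convergent.

0.5040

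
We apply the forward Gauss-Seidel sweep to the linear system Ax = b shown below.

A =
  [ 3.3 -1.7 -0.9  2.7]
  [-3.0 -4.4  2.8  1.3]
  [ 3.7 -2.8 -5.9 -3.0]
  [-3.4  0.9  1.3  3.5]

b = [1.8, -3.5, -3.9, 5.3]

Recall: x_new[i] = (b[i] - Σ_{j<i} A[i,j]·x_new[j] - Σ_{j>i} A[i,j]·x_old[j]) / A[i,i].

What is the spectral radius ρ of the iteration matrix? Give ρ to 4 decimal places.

1.1215

Diagonal D = diag(3.3, -4.4, -5.9, 3.5); L, U strict lower/upper.
T_GS = -(D+L)⁻¹U: row 0 first, T[0,3] = -(2.7)/(3.3) = -0.8182; later rows by forward substitution.
  T[0,:] = [+0.0000  +0.5152  +0.2727  -0.8182]
  T[1,:] = [+0.0000  -0.3512  +0.4504  +0.8533]
  T[2,:] = [+0.0000  +0.4898  -0.0427  -1.4265]
  T[3,:] = [+0.0000  +0.4088  +0.1650  -0.4844]
moduli |λ_i(T)| = 1.1215, 0.3800, 0.3800, 0.0000.
ρ(T) = max|λ| = 1.1215; 1.1215 > 1 ⇒ diverges.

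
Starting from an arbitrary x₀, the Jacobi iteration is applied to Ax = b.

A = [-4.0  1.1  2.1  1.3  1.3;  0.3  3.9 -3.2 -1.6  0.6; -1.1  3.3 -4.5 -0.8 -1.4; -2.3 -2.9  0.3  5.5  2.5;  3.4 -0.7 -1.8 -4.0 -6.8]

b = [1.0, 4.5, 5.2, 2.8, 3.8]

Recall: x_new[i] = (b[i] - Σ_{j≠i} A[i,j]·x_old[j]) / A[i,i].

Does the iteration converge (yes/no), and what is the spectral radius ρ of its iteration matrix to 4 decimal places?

no, ρ = 1.1650

Split A = D + L + U, D = diag(-4, 3.9, -4.5, 5.5, -6.8).
Jacobi: T = -D⁻¹(L+U), T[3,0] = -(-2.3)/(5.5) = +0.4182; T[3,3] = 0.
  T[0,:] = [+0.0000, +0.2750, +0.5250, +0.3250, +0.3250]
  T[1,:] = [-0.0769, +0.0000, +0.8205, +0.4103, -0.1538]
  T[2,:] = [-0.2444, +0.7333, +0.0000, -0.1778, -0.3111]
  T[3,:] = [+0.4182, +0.5273, -0.0545, +0.0000, -0.4545]
  T[4,:] = [+0.5000, -0.1029, -0.2647, -0.5882, +0.0000]
|roots of det(T-λI)|: 1.1650, 0.9403, 0.5411, 0.4670, 0.4670.
ρ(T) = max|λ| = 1.1650; 1.1650 > 1, so it fails to converge.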